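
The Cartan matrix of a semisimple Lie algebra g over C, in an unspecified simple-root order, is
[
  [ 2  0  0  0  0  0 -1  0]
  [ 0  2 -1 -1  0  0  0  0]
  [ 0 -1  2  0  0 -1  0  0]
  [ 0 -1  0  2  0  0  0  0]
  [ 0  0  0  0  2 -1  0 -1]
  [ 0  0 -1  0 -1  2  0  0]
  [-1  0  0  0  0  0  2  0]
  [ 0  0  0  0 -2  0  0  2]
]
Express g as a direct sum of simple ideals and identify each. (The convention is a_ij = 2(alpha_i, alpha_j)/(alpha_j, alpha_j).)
A_2 (sl(3)) + C_6 (sp(12))

The diagram associated to this matrix has two connected components: the simple roots {alpha_1, alpha_7} form a chain of 2 nodes with single edges (A_2), and {alpha_2, alpha_3, alpha_4, alpha_5, alpha_6, alpha_8} form a chain of 6 nodes with a double edge at one end; the terminal node there is the unique long simple root (C_6). A semisimple Lie algebra decomposes uniquely as the direct sum of simple ideals, one per connected component of its Dynkin diagram, so g ≅ A_2 ⊕ C_6 (dimension 8 + 78 = 86).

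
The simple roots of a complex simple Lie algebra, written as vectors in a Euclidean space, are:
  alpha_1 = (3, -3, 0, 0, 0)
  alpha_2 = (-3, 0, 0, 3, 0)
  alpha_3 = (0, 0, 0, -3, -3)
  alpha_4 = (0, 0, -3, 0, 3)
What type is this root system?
type A_4

Compute the Cartan integers a_ij = 2(alpha_i, alpha_j)/(alpha_j, alpha_j); the resulting 4x4 Cartan matrix is
[[2, -1, 0, 0], [-1, 2, -1, 0], [0, -1, 2, -1], [0, 0, -1, 2]].
All simple roots have the same length, so the diagram is simply laced. The associated Dynkin diagram is a chain of 4 nodes with single edges (A_4), so the type is A_4 (the algebra sl(5)).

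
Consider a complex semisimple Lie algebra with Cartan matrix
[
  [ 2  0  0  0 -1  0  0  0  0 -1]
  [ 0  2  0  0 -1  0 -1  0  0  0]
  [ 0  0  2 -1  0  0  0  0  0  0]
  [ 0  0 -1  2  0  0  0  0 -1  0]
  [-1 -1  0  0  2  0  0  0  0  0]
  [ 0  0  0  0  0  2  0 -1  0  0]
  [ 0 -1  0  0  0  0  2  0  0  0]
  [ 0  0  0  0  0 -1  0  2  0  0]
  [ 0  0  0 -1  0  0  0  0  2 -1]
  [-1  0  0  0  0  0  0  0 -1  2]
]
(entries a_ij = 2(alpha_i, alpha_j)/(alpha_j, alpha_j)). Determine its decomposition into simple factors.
The diagram associated to this matrix has two connected components: the simple roots {alpha_6, alpha_8} form a chain of 2 nodes with single edges (A_2), and {alpha_1, alpha_2, alpha_3, alpha_4, alpha_5, alpha_7, alpha_9, alpha_10} form a chain of 8 nodes with single edges (A_8). A semisimple Lie algebra decomposes uniquely as the direct sum of simple ideals, one per connected component of its Dynkin diagram, so g ≅ A_2 ⊕ A_8 (dimension 8 + 80 = 88).

A_2 + A_8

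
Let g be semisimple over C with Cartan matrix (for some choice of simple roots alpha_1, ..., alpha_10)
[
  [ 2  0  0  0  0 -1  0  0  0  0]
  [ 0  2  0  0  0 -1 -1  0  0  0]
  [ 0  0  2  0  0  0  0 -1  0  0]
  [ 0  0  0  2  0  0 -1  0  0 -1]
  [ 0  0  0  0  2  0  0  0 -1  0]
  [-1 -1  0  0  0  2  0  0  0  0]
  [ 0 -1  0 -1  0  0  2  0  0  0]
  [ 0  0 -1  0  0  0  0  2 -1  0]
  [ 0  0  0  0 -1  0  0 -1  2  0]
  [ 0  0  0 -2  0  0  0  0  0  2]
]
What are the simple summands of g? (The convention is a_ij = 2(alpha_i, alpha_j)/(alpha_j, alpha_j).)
type A_4 + type C_6

The diagram associated to this matrix has two connected components: the simple roots {alpha_3, alpha_5, alpha_8, alpha_9} form a chain of 4 nodes with single edges (A_4), and {alpha_1, alpha_2, alpha_4, alpha_6, alpha_7, alpha_10} form a chain of 6 nodes with a double edge at one end; the terminal node there is the unique long simple root (C_6). A semisimple Lie algebra decomposes uniquely as the direct sum of simple ideals, one per connected component of its Dynkin diagram, so g ≅ A_4 ⊕ C_6 (dimension 24 + 78 = 102).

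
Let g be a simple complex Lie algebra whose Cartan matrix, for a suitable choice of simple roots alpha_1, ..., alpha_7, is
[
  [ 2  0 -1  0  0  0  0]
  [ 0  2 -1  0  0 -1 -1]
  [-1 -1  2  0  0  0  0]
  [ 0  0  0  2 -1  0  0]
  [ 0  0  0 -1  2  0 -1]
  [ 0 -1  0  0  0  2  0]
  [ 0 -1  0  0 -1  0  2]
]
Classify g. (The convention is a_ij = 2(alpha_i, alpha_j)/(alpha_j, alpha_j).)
The matrix has rank 7 with 2's on the diagonal. Reading the off-diagonal entries as Dynkin edges (a single edge where a_ij = a_ji = -1; a double or triple edge where a_ij * a_ji = 2 or 3), the diagram is a chain of 6 nodes with one extra node attached to the third node from one end (E_7). One simple-root ordering that puts it in standard form is (alpha_1, alpha_6, alpha_3, alpha_2, alpha_7, alpha_5, alpha_4). So the algebra is type E_7.

E7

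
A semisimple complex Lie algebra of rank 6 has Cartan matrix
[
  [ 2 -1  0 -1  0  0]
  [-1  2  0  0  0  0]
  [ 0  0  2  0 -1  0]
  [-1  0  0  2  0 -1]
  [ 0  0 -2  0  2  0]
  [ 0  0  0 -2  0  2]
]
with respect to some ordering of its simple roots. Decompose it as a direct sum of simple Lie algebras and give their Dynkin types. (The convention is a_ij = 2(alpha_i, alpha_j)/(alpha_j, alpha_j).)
B_2 (so(5)) + C_4 (sp(8))

The diagram associated to this matrix has two connected components: the simple roots {alpha_3, alpha_5} form a chain of 2 nodes with a double edge at one end; the terminal node there is the unique short simple root (B_2), and {alpha_1, alpha_2, alpha_4, alpha_6} form a chain of 4 nodes with a double edge at one end; the terminal node there is the unique long simple root (C_4). A semisimple Lie algebra decomposes uniquely as the direct sum of simple ideals, one per connected component of its Dynkin diagram, so g ≅ B_2 ⊕ C_4 (dimension 10 + 36 = 46).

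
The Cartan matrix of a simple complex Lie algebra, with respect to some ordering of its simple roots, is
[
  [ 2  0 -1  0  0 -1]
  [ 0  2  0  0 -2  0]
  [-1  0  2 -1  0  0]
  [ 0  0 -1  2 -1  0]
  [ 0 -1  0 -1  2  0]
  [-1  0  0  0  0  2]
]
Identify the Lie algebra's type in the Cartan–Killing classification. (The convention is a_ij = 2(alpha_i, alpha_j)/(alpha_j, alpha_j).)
The matrix has rank 6 with 2's on the diagonal. Reading the off-diagonal entries as Dynkin edges (a single edge where a_ij = a_ji = -1; a double or triple edge where a_ij * a_ji = 2 or 3), the diagram is a chain of 6 nodes with a double edge at one end; the terminal node there is the unique long simple root (C_6). One simple-root ordering that puts it in standard form is (alpha_6, alpha_1, alpha_3, alpha_4, alpha_5, alpha_2). So the algebra is type C_6, i.e. sp(12).

C_6 (sp(12))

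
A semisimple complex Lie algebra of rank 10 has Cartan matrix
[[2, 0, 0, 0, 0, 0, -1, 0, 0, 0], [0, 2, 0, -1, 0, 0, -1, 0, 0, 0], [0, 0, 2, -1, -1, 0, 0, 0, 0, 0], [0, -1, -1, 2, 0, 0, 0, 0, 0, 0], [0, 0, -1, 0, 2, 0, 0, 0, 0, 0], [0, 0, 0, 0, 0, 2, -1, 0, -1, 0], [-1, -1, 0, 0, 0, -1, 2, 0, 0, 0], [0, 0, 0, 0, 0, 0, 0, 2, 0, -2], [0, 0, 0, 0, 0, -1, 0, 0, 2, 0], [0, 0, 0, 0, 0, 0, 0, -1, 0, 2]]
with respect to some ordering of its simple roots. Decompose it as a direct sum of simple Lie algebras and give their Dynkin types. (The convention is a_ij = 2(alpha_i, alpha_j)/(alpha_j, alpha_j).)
The diagram associated to this matrix has two connected components: the simple roots {alpha_8, alpha_10} form a chain of 2 nodes with a double edge at one end; the terminal node there is the unique short simple root (B_2), and {alpha_1, alpha_2, alpha_3, alpha_4, alpha_5, alpha_6, alpha_7, alpha_9} form a chain of 7 nodes with one extra node attached to the third node from one end (E_8). A semisimple Lie algebra decomposes uniquely as the direct sum of simple ideals, one per connected component of its Dynkin diagram, so g ≅ B_2 ⊕ E_8 (dimension 10 + 248 = 258).

B2 + E8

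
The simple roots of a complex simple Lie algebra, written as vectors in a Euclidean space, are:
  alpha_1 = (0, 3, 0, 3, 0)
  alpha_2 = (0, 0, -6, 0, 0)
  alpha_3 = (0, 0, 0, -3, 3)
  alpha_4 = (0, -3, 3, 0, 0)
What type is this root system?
Compute the Cartan integers a_ij = 2(alpha_i, alpha_j)/(alpha_j, alpha_j); the resulting 4x4 Cartan matrix is
[[2, 0, -1, -1], [0, 2, 0, -2], [-1, 0, 2, 0], [-1, -1, 0, 2]].
The roots have two lengths (squared-length ratio 2:1); the short ones are alpha_{1,3,4}. The associated Dynkin diagram is a chain of 4 nodes with a double edge at one end; the terminal node there is the unique long simple root (C_4), so the type is C_4 (the algebra sp(8)).

type C_4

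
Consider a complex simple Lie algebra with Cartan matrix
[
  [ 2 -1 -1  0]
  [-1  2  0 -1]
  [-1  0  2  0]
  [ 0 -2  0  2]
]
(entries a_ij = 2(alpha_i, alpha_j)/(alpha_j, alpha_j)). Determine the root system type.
C_4

The matrix has rank 4 with 2's on the diagonal. Reading the off-diagonal entries as Dynkin edges (a single edge where a_ij = a_ji = -1; a double or triple edge where a_ij * a_ji = 2 or 3), the diagram is a chain of 4 nodes with a double edge at one end; the terminal node there is the unique long simple root (C_4). One simple-root ordering that puts it in standard form is (alpha_3, alpha_1, alpha_2, alpha_4). So the algebra is type C_4, i.e. sp(8).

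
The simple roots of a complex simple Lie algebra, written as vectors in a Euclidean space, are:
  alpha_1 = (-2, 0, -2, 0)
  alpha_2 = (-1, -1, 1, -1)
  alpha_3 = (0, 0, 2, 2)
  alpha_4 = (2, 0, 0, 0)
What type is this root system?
type F_4

Compute the Cartan integers a_ij = 2(alpha_i, alpha_j)/(alpha_j, alpha_j); the resulting 4x4 Cartan matrix is
[[2, 0, -1, -2], [0, 2, 0, -1], [-1, 0, 2, 0], [-1, -1, 0, 2]].
The roots have two lengths (squared-length ratio 2:1); the short ones are alpha_{2,4}. The associated Dynkin diagram is a chain of 4 nodes with a double edge between the middle two (F_4), so the type is F_4.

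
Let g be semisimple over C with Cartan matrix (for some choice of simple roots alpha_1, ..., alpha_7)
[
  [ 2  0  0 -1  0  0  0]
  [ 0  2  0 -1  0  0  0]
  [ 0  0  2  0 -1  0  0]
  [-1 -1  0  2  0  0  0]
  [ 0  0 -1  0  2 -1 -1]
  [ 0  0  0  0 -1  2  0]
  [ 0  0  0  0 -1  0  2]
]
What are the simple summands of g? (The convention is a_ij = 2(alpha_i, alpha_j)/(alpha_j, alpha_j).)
The diagram associated to this matrix has two connected components: the simple roots {alpha_1, alpha_2, alpha_4} form a chain of 3 nodes with single edges (A_3), and {alpha_3, alpha_5, alpha_6, alpha_7} form a chain of 2 nodes with a fork of two nodes at one end (D_4). A semisimple Lie algebra decomposes uniquely as the direct sum of simple ideals, one per connected component of its Dynkin diagram, so g ≅ A_3 ⊕ D_4 (dimension 15 + 28 = 43).

A3 ⊕ D4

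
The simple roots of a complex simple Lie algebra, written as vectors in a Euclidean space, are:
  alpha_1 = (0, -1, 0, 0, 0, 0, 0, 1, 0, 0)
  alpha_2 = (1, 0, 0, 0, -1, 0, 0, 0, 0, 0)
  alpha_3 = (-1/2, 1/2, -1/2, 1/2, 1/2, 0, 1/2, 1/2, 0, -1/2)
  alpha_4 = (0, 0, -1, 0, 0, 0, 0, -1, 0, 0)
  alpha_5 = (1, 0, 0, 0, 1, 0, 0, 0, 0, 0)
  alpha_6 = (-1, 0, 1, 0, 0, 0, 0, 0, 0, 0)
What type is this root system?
Compute the Cartan integers a_ij = 2(alpha_i, alpha_j)/(alpha_j, alpha_j); the resulting 6x6 Cartan matrix is
[[2, 0, 0, -1, 0, 0], [0, 2, -1, 0, 0, -1], [0, -1, 2, 0, 0, 0], [-1, 0, 0, 2, 0, -1], [0, 0, 0, 0, 2, -1], [0, -1, 0, -1, -1, 2]].
All simple roots have the same length, so the diagram is simply laced. The associated Dynkin diagram is a chain of 5 nodes with one extra node attached to the third node from one end (E_6), so the type is E_6.

E_6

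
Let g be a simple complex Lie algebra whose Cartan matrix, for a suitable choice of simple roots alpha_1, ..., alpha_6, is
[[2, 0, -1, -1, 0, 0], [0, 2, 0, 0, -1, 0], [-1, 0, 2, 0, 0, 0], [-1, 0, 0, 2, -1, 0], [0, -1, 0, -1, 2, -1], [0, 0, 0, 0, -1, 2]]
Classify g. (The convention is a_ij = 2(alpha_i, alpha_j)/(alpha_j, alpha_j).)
The matrix has rank 6 with 2's on the diagonal. Reading the off-diagonal entries as Dynkin edges (a single edge where a_ij = a_ji = -1; a double or triple edge where a_ij * a_ji = 2 or 3), the diagram is a chain of 4 nodes with a fork of two nodes at one end (D_6). One simple-root ordering that puts it in standard form is (alpha_3, alpha_1, alpha_4, alpha_5, alpha_2, alpha_6). So the algebra is type D_6, i.e. so(12).

D6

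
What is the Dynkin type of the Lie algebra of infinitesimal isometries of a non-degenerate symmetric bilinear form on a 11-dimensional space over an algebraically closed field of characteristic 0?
This is so(11) with 11 odd, which has dimension 11(11-1)/2 = 55 and rank (11-1)/2 = 5. In the classification of classical Lie algebras, the orthogonal algebra so(2n+1) in an odd number of variables has type B_n; here n = 5, so the Dynkin diagram is a chain of 5 nodes with a double edge at one end; the terminal node there is the unique short simple root (B_5). Hence the type is B_5.

B_5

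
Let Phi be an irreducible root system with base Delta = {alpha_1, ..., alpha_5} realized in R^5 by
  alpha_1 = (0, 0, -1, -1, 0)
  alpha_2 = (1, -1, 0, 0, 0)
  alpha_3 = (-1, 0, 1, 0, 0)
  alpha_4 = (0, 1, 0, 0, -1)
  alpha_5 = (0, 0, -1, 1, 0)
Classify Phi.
type D_5

Compute the Cartan integers a_ij = 2(alpha_i, alpha_j)/(alpha_j, alpha_j); the resulting 5x5 Cartan matrix is
[[2, 0, -1, 0, 0], [0, 2, -1, -1, 0], [-1, -1, 2, 0, -1], [0, -1, 0, 2, 0], [0, 0, -1, 0, 2]].
All simple roots have the same length, so the diagram is simply laced. The associated Dynkin diagram is a chain of 3 nodes with a fork of two nodes at one end (D_5), so the type is D_5 (the algebra so(10)).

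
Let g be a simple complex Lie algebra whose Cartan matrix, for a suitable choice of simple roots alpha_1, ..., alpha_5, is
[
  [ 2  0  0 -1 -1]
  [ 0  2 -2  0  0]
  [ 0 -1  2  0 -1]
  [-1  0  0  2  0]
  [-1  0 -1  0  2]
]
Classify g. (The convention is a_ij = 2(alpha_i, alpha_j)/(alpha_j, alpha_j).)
C_5

The matrix has rank 5 with 2's on the diagonal. Reading the off-diagonal entries as Dynkin edges (a single edge where a_ij = a_ji = -1; a double or triple edge where a_ij * a_ji = 2 or 3), the diagram is a chain of 5 nodes with a double edge at one end; the terminal node there is the unique long simple root (C_5). One simple-root ordering that puts it in standard form is (alpha_4, alpha_1, alpha_5, alpha_3, alpha_2). So the algebra is type C_5, i.e. sp(10).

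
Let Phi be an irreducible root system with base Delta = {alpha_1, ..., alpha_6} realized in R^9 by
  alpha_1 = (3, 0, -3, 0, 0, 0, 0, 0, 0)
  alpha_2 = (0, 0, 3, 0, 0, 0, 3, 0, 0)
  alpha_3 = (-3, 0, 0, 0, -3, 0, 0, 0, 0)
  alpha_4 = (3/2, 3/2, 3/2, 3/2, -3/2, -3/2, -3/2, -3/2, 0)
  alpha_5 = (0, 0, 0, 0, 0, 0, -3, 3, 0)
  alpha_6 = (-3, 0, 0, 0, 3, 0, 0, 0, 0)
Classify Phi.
Compute the Cartan integers a_ij = 2(alpha_i, alpha_j)/(alpha_j, alpha_j); the resulting 6x6 Cartan matrix is
[[2, -1, -1, 0, 0, -1], [-1, 2, 0, 0, -1, 0], [-1, 0, 2, 0, 0, 0], [0, 0, 0, 2, 0, -1], [0, -1, 0, 0, 2, 0], [-1, 0, 0, -1, 0, 2]].
All simple roots have the same length, so the diagram is simply laced. The associated Dynkin diagram is a chain of 5 nodes with one extra node attached to the third node from one end (E_6), so the type is E_6.

type E_6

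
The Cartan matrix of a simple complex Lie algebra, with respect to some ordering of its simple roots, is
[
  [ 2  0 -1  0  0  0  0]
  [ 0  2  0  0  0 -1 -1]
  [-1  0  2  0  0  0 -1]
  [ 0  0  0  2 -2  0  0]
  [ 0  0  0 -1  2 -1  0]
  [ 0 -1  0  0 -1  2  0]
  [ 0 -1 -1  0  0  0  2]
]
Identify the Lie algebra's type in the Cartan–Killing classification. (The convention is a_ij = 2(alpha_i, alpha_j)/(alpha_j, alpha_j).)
The matrix has rank 7 with 2's on the diagonal. Reading the off-diagonal entries as Dynkin edges (a single edge where a_ij = a_ji = -1; a double or triple edge where a_ij * a_ji = 2 or 3), the diagram is a chain of 7 nodes with a double edge at one end; the terminal node there is the unique long simple root (C_7). One simple-root ordering that puts it in standard form is (alpha_1, alpha_3, alpha_7, alpha_2, alpha_6, alpha_5, alpha_4). So the algebra is type C_7, i.e. sp(14).

C_7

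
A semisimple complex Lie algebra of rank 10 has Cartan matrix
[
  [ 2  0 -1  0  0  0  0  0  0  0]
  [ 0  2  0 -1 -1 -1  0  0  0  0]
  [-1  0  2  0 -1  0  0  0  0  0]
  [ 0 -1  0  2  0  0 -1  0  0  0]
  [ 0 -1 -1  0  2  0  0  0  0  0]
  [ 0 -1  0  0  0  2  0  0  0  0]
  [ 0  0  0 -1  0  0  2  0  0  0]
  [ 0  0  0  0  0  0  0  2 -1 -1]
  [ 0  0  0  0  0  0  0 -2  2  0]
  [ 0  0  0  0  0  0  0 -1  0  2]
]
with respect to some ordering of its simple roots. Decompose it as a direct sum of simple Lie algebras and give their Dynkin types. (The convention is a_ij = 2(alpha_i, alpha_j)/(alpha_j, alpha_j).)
The diagram associated to this matrix has two connected components: the simple roots {alpha_8, alpha_9, alpha_10} form a chain of 3 nodes with a double edge at one end; the terminal node there is the unique long simple root (C_3), and {alpha_1, alpha_2, alpha_3, alpha_4, alpha_5, alpha_6, alpha_7} form a chain of 6 nodes with one extra node attached to the third node from one end (E_7). A semisimple Lie algebra decomposes uniquely as the direct sum of simple ideals, one per connected component of its Dynkin diagram, so g ≅ C_3 ⊕ E_7 (dimension 21 + 133 = 154).

C3 + E7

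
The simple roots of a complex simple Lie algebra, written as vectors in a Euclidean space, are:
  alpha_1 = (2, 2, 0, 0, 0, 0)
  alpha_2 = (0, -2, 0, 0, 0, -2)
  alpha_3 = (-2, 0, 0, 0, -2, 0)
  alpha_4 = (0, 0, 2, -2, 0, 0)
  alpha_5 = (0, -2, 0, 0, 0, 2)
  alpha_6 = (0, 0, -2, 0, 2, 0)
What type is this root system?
D_6

Compute the Cartan integers a_ij = 2(alpha_i, alpha_j)/(alpha_j, alpha_j); the resulting 6x6 Cartan matrix is
[[2, -1, -1, 0, -1, 0], [-1, 2, 0, 0, 0, 0], [-1, 0, 2, 0, 0, -1], [0, 0, 0, 2, 0, -1], [-1, 0, 0, 0, 2, 0], [0, 0, -1, -1, 0, 2]].
All simple roots have the same length, so the diagram is simply laced. The associated Dynkin diagram is a chain of 4 nodes with a fork of two nodes at one end (D_6), so the type is D_6 (the algebra so(12)).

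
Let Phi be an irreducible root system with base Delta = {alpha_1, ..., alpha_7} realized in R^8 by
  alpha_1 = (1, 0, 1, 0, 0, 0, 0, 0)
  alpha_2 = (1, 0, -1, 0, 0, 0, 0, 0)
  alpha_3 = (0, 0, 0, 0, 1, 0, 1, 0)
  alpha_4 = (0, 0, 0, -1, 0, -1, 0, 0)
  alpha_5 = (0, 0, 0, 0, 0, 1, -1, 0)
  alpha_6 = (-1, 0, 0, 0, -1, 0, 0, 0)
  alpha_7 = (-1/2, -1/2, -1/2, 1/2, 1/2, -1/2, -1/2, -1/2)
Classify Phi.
Compute the Cartan integers a_ij = 2(alpha_i, alpha_j)/(alpha_j, alpha_j); the resulting 7x7 Cartan matrix is
[[2, 0, 0, 0, 0, -1, -1], [0, 2, 0, 0, 0, -1, 0], [0, 0, 2, 0, -1, -1, 0], [0, 0, 0, 2, -1, 0, 0], [0, 0, -1, -1, 2, 0, 0], [-1, -1, -1, 0, 0, 2, 0], [-1, 0, 0, 0, 0, 0, 2]].
All simple roots have the same length, so the diagram is simply laced. The associated Dynkin diagram is a chain of 6 nodes with one extra node attached to the third node from one end (E_7), so the type is E_7.

E_7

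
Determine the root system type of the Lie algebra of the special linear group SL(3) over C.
A_2

This is sl(3), which has dimension 3^2 - 1 = 8 and rank 3 - 1 = 2 (a Cartan subalgebra is the diagonal traceless matrices). In the classification of classical Lie algebras, the special linear algebra sl(n+1) has type A_n; here n = 2, so the Dynkin diagram is a chain of 2 nodes with single edges (A_2). Hence the type is A_2.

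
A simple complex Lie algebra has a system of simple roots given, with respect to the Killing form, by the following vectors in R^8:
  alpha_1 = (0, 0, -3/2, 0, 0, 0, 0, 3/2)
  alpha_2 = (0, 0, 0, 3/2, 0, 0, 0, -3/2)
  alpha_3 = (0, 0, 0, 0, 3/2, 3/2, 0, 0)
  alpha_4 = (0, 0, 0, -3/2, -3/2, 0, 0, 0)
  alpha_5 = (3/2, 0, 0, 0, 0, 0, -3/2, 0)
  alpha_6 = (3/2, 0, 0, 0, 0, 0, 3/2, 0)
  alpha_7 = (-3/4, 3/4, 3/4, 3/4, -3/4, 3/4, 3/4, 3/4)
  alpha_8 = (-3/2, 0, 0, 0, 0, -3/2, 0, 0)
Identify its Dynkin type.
E_8

Compute the Cartan integers a_ij = 2(alpha_i, alpha_j)/(alpha_j, alpha_j); the resulting 8x8 Cartan matrix is
[[2, -1, 0, 0, 0, 0, 0, 0], [-1, 2, 0, -1, 0, 0, 0, 0], [0, 0, 2, -1, 0, 0, 0, -1], [0, -1, -1, 2, 0, 0, 0, 0], [0, 0, 0, 0, 2, 0, -1, -1], [0, 0, 0, 0, 0, 2, 0, -1], [0, 0, 0, 0, -1, 0, 2, 0], [0, 0, -1, 0, -1, -1, 0, 2]].
All simple roots have the same length, so the diagram is simply laced. The associated Dynkin diagram is a chain of 7 nodes with one extra node attached to the third node from one end (E_8), so the type is E_8.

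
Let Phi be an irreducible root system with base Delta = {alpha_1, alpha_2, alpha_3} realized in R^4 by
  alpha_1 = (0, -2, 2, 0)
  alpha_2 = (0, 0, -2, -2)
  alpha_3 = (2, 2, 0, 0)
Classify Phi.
Compute the Cartan integers a_ij = 2(alpha_i, alpha_j)/(alpha_j, alpha_j); the resulting 3x3 Cartan matrix is
[[2, -1, -1], [-1, 2, 0], [-1, 0, 2]].
All simple roots have the same length, so the diagram is simply laced. The associated Dynkin diagram is a chain of 3 nodes with single edges (A_3), so the type is A_3 (the algebra sl(4)).

type A_3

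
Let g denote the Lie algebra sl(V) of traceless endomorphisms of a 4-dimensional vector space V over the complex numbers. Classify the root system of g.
A3

This is sl(4), which has dimension 4^2 - 1 = 15 and rank 4 - 1 = 3 (a Cartan subalgebra is the diagonal traceless matrices). In the classification of classical Lie algebras, the special linear algebra sl(n+1) has type A_n; here n = 3, so the Dynkin diagram is a chain of 3 nodes with single edges (A_3). Hence the type is A_3.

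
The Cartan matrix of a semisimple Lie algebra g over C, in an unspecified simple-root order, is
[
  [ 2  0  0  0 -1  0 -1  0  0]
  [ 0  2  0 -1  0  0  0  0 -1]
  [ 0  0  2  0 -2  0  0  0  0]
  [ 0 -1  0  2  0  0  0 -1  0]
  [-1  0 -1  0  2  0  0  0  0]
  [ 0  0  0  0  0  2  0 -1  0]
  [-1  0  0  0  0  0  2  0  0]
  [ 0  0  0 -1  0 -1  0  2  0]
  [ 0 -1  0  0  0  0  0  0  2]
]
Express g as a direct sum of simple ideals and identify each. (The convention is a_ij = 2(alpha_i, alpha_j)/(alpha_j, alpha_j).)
The diagram associated to this matrix has two connected components: the simple roots {alpha_2, alpha_4, alpha_6, alpha_8, alpha_9} form a chain of 5 nodes with single edges (A_5), and {alpha_1, alpha_3, alpha_5, alpha_7} form a chain of 4 nodes with a double edge at one end; the terminal node there is the unique long simple root (C_4). A semisimple Lie algebra decomposes uniquely as the direct sum of simple ideals, one per connected component of its Dynkin diagram, so g ≅ A_5 ⊕ C_4 (dimension 35 + 36 = 71).

A_5 ⊕ C_4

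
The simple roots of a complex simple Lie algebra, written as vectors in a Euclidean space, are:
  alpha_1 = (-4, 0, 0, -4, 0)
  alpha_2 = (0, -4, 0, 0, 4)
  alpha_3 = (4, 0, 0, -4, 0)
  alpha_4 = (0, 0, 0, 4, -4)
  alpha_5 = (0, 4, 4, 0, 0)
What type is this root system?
D_5 (so(10))

Compute the Cartan integers a_ij = 2(alpha_i, alpha_j)/(alpha_j, alpha_j); the resulting 5x5 Cartan matrix is
[[2, 0, 0, -1, 0], [0, 2, 0, -1, -1], [0, 0, 2, -1, 0], [-1, -1, -1, 2, 0], [0, -1, 0, 0, 2]].
All simple roots have the same length, so the diagram is simply laced. The associated Dynkin diagram is a chain of 3 nodes with a fork of two nodes at one end (D_5), so the type is D_5 (the algebra so(10)).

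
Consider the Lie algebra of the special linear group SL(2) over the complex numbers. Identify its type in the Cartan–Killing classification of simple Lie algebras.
A1

This is sl(2), which has dimension 2^2 - 1 = 3 and rank 2 - 1 = 1 (a Cartan subalgebra is the diagonal traceless matrices). In the classification of classical Lie algebras, the special linear algebra sl(n+1) has type A_n; here n = 1, so the Dynkin diagram is a chain of 1 nodes with single edges (A_1). Hence the type is A_1.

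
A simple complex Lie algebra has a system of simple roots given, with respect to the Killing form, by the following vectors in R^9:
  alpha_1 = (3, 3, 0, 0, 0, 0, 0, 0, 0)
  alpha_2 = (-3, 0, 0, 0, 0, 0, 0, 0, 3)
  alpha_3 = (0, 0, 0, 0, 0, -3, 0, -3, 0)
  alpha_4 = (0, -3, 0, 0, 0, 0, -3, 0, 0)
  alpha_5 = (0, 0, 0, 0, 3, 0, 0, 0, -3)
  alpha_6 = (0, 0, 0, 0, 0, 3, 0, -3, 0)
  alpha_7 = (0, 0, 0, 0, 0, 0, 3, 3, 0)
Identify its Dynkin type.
type D_7

Compute the Cartan integers a_ij = 2(alpha_i, alpha_j)/(alpha_j, alpha_j); the resulting 7x7 Cartan matrix is
[[2, -1, 0, -1, 0, 0, 0], [-1, 2, 0, 0, -1, 0, 0], [0, 0, 2, 0, 0, 0, -1], [-1, 0, 0, 2, 0, 0, -1], [0, -1, 0, 0, 2, 0, 0], [0, 0, 0, 0, 0, 2, -1], [0, 0, -1, -1, 0, -1, 2]].
All simple roots have the same length, so the diagram is simply laced. The associated Dynkin diagram is a chain of 5 nodes with a fork of two nodes at one end (D_7), so the type is D_7 (the algebra so(14)).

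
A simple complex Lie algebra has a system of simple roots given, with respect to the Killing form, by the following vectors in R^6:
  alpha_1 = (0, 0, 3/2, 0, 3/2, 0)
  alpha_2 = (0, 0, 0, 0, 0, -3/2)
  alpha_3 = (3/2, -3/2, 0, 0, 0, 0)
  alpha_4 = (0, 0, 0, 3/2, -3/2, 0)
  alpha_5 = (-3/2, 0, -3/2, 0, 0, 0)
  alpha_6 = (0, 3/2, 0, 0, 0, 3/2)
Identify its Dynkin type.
B_6

Compute the Cartan integers a_ij = 2(alpha_i, alpha_j)/(alpha_j, alpha_j); the resulting 6x6 Cartan matrix is
[[2, 0, 0, -1, -1, 0], [0, 2, 0, 0, 0, -1], [0, 0, 2, 0, -1, -1], [-1, 0, 0, 2, 0, 0], [-1, 0, -1, 0, 2, 0], [0, -2, -1, 0, 0, 2]].
The roots have two lengths (squared-length ratio 2:1); the short ones are alpha_{2}. The associated Dynkin diagram is a chain of 6 nodes with a double edge at one end; the terminal node there is the unique short simple root (B_6), so the type is B_6 (the algebra so(13)).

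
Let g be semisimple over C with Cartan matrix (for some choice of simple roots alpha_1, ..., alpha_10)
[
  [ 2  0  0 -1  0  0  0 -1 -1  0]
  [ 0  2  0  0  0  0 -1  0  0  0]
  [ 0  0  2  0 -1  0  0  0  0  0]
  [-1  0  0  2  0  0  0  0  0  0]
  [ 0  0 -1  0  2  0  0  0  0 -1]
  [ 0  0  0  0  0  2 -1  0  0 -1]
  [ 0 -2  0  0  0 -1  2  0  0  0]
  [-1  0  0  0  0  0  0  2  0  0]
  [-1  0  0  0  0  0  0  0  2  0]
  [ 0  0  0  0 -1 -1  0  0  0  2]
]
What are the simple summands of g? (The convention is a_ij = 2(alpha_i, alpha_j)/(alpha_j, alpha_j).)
type B_6 + type D_4

The diagram associated to this matrix has two connected components: the simple roots {alpha_2, alpha_3, alpha_5, alpha_6, alpha_7, alpha_10} form a chain of 6 nodes with a double edge at one end; the terminal node there is the unique short simple root (B_6), and {alpha_1, alpha_4, alpha_8, alpha_9} form a chain of 2 nodes with a fork of two nodes at one end (D_4). A semisimple Lie algebra decomposes uniquely as the direct sum of simple ideals, one per connected component of its Dynkin diagram, so g ≅ B_6 ⊕ D_4 (dimension 78 + 28 = 106).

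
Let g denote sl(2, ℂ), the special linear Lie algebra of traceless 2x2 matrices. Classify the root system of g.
This is sl(2), which has dimension 2^2 - 1 = 3 and rank 2 - 1 = 1 (a Cartan subalgebra is the diagonal traceless matrices). In the classification of classical Lie algebras, the special linear algebra sl(n+1) has type A_n; here n = 1, so the Dynkin diagram is a chain of 1 nodes with single edges (A_1). Hence the type is A_1.

A_1 (sl(2))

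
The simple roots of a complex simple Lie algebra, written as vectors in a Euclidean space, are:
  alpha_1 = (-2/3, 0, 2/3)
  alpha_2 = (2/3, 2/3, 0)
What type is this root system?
Compute the Cartan integers a_ij = 2(alpha_i, alpha_j)/(alpha_j, alpha_j); the resulting 2x2 Cartan matrix is
[[2, -1], [-1, 2]].
All simple roots have the same length, so the diagram is simply laced. The associated Dynkin diagram is a chain of 2 nodes with single edges (A_2), so the type is A_2 (the algebra sl(3)).

A_2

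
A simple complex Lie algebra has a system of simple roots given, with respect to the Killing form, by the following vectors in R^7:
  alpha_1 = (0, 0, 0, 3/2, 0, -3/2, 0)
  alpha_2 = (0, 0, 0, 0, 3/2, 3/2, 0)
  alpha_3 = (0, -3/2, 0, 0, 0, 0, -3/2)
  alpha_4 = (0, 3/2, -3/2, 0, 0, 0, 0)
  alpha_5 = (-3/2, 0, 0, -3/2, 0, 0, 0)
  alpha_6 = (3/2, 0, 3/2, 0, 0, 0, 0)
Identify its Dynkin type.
Compute the Cartan integers a_ij = 2(alpha_i, alpha_j)/(alpha_j, alpha_j); the resulting 6x6 Cartan matrix is
[[2, -1, 0, 0, -1, 0], [-1, 2, 0, 0, 0, 0], [0, 0, 2, -1, 0, 0], [0, 0, -1, 2, 0, -1], [-1, 0, 0, 0, 2, -1], [0, 0, 0, -1, -1, 2]].
All simple roots have the same length, so the diagram is simply laced. The associated Dynkin diagram is a chain of 6 nodes with single edges (A_6), so the type is A_6 (the algebra sl(7)).

type A_6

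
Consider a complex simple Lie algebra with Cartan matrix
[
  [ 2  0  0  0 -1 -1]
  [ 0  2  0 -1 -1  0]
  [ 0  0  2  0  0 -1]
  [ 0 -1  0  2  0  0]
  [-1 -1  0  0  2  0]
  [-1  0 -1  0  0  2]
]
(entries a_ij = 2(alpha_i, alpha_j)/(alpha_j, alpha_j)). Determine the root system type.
A_6

The matrix has rank 6 with 2's on the diagonal. Reading the off-diagonal entries as Dynkin edges (a single edge where a_ij = a_ji = -1; a double or triple edge where a_ij * a_ji = 2 or 3), the diagram is a chain of 6 nodes with single edges (A_6). One simple-root ordering that puts it in standard form is (alpha_4, alpha_2, alpha_5, alpha_1, alpha_6, alpha_3). So the algebra is type A_6, i.e. sl(7).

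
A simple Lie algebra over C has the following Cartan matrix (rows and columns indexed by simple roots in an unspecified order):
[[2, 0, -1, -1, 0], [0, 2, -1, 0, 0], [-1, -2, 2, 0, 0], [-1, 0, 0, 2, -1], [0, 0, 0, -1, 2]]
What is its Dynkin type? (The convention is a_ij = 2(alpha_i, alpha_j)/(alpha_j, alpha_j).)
The matrix has rank 5 with 2's on the diagonal. Reading the off-diagonal entries as Dynkin edges (a single edge where a_ij = a_ji = -1; a double or triple edge where a_ij * a_ji = 2 or 3), the diagram is a chain of 5 nodes with a double edge at one end; the terminal node there is the unique short simple root (B_5). One simple-root ordering that puts it in standard form is (alpha_5, alpha_4, alpha_1, alpha_3, alpha_2). So the algebra is type B_5, i.e. so(11).

B_5 (so(11))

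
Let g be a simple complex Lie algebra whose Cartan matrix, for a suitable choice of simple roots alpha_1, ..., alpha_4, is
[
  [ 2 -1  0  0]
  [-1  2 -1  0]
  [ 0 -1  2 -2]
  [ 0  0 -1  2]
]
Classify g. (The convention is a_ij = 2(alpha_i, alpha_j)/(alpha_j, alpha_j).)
The matrix has rank 4 with 2's on the diagonal. Reading the off-diagonal entries as Dynkin edges (a single edge where a_ij = a_ji = -1; a double or triple edge where a_ij * a_ji = 2 or 3), the diagram is a chain of 4 nodes with a double edge at one end; the terminal node there is the unique short simple root (B_4). One simple-root ordering that puts it in standard form is (alpha_1, alpha_2, alpha_3, alpha_4). So the algebra is type B_4, i.e. so(9).

type B_4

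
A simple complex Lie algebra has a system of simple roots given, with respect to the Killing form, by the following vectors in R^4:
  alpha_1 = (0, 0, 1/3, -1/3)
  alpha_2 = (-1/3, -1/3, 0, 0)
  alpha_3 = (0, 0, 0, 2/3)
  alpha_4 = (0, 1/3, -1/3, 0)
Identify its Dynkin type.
C_4 (sp(8))

Compute the Cartan integers a_ij = 2(alpha_i, alpha_j)/(alpha_j, alpha_j); the resulting 4x4 Cartan matrix is
[[2, 0, -1, -1], [0, 2, 0, -1], [-2, 0, 2, 0], [-1, -1, 0, 2]].
The roots have two lengths (squared-length ratio 2:1); the short ones are alpha_{1,2,4}. The associated Dynkin diagram is a chain of 4 nodes with a double edge at one end; the terminal node there is the unique long simple root (C_4), so the type is C_4 (the algebra sp(8)).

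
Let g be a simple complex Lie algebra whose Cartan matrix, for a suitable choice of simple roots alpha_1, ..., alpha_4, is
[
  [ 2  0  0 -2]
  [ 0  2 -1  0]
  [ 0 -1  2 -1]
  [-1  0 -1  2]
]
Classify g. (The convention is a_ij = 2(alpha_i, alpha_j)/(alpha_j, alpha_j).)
The matrix has rank 4 with 2's on the diagonal. Reading the off-diagonal entries as Dynkin edges (a single edge where a_ij = a_ji = -1; a double or triple edge where a_ij * a_ji = 2 or 3), the diagram is a chain of 4 nodes with a double edge at one end; the terminal node there is the unique long simple root (C_4). One simple-root ordering that puts it in standard form is (alpha_2, alpha_3, alpha_4, alpha_1). So the algebra is type C_4, i.e. sp(8).

type C_4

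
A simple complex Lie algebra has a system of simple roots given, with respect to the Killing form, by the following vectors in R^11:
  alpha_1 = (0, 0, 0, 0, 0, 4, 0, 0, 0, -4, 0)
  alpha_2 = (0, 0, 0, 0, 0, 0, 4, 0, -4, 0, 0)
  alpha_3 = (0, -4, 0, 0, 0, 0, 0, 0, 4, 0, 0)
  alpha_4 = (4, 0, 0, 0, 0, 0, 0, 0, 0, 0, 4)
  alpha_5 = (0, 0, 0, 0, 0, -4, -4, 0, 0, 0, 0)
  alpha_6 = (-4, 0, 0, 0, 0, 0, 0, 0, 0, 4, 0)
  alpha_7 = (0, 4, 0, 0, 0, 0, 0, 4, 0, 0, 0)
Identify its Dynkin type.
Compute the Cartan integers a_ij = 2(alpha_i, alpha_j)/(alpha_j, alpha_j); the resulting 7x7 Cartan matrix is
[[2, 0, 0, 0, -1, -1, 0], [0, 2, -1, 0, -1, 0, 0], [0, -1, 2, 0, 0, 0, -1], [0, 0, 0, 2, 0, -1, 0], [-1, -1, 0, 0, 2, 0, 0], [-1, 0, 0, -1, 0, 2, 0], [0, 0, -1, 0, 0, 0, 2]].
All simple roots have the same length, so the diagram is simply laced. The associated Dynkin diagram is a chain of 7 nodes with single edges (A_7), so the type is A_7 (the algebra sl(8)).

A_7 (sl(8))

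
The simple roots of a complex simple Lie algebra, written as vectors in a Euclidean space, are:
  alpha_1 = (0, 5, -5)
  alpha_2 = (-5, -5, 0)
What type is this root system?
A_2

Compute the Cartan integers a_ij = 2(alpha_i, alpha_j)/(alpha_j, alpha_j); the resulting 2x2 Cartan matrix is
[[2, -1], [-1, 2]].
All simple roots have the same length, so the diagram is simply laced. The associated Dynkin diagram is a chain of 2 nodes with single edges (A_2), so the type is A_2 (the algebra sl(3)).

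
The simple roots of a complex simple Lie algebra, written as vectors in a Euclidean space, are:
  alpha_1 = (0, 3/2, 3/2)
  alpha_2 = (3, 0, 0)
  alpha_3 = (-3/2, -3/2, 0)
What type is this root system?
Compute the Cartan integers a_ij = 2(alpha_i, alpha_j)/(alpha_j, alpha_j); the resulting 3x3 Cartan matrix is
[[2, 0, -1], [0, 2, -2], [-1, -1, 2]].
The roots have two lengths (squared-length ratio 2:1); the short ones are alpha_{1,3}. The associated Dynkin diagram is a chain of 3 nodes with a double edge at one end; the terminal node there is the unique long simple root (C_3), so the type is C_3 (the algebra sp(6)).

C_3 (sp(6))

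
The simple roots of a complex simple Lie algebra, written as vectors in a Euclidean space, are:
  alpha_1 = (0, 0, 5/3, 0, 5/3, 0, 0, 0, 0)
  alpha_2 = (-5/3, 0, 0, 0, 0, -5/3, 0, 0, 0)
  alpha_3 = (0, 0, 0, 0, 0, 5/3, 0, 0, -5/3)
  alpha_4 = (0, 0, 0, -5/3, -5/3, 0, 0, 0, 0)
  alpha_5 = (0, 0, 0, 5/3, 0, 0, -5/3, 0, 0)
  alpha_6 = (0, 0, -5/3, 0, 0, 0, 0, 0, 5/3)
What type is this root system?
Compute the Cartan integers a_ij = 2(alpha_i, alpha_j)/(alpha_j, alpha_j); the resulting 6x6 Cartan matrix is
[[2, 0, 0, -1, 0, -1], [0, 2, -1, 0, 0, 0], [0, -1, 2, 0, 0, -1], [-1, 0, 0, 2, -1, 0], [0, 0, 0, -1, 2, 0], [-1, 0, -1, 0, 0, 2]].
All simple roots have the same length, so the diagram is simply laced. The associated Dynkin diagram is a chain of 6 nodes with single edges (A_6), so the type is A_6 (the algebra sl(7)).

A_6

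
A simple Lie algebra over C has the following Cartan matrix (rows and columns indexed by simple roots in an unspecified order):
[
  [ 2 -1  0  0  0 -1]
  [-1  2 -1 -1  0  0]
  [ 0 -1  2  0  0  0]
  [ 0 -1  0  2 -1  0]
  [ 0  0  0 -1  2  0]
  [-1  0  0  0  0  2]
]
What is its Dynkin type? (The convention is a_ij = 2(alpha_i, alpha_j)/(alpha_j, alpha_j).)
The matrix has rank 6 with 2's on the diagonal. Reading the off-diagonal entries as Dynkin edges (a single edge where a_ij = a_ji = -1; a double or triple edge where a_ij * a_ji = 2 or 3), the diagram is a chain of 5 nodes with one extra node attached to the third node from one end (E_6). One simple-root ordering that puts it in standard form is (alpha_6, alpha_3, alpha_1, alpha_2, alpha_4, alpha_5). So the algebra is type E_6.

E_6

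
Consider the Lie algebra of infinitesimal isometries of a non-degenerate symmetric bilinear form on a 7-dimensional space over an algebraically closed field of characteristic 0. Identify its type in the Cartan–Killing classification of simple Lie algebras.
This is so(7) with 7 odd, which has dimension 7(7-1)/2 = 21 and rank (7-1)/2 = 3. In the classification of classical Lie algebras, the orthogonal algebra so(2n+1) in an odd number of variables has type B_n; here n = 3, so the Dynkin diagram is a chain of 3 nodes with a double edge at one end; the terminal node there is the unique short simple root (B_3). Hence the type is B_3.

B_3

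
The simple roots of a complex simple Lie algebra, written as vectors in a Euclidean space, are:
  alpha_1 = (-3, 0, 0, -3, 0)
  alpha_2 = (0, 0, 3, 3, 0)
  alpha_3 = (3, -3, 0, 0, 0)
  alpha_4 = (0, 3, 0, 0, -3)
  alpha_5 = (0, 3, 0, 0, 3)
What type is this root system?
Compute the Cartan integers a_ij = 2(alpha_i, alpha_j)/(alpha_j, alpha_j); the resulting 5x5 Cartan matrix is
[[2, -1, -1, 0, 0], [-1, 2, 0, 0, 0], [-1, 0, 2, -1, -1], [0, 0, -1, 2, 0], [0, 0, -1, 0, 2]].
All simple roots have the same length, so the diagram is simply laced. The associated Dynkin diagram is a chain of 3 nodes with a fork of two nodes at one end (D_5), so the type is D_5 (the algebra so(10)).

D_5 (so(10))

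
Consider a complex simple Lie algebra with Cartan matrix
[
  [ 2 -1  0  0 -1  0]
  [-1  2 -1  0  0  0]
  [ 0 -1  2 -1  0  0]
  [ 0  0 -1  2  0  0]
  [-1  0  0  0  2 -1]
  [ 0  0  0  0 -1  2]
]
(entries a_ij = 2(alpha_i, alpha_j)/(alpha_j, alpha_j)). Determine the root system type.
type A_6

The matrix has rank 6 with 2's on the diagonal. Reading the off-diagonal entries as Dynkin edges (a single edge where a_ij = a_ji = -1; a double or triple edge where a_ij * a_ji = 2 or 3), the diagram is a chain of 6 nodes with single edges (A_6). One simple-root ordering that puts it in standard form is (alpha_6, alpha_5, alpha_1, alpha_2, alpha_3, alpha_4). So the algebra is type A_6, i.e. sl(7).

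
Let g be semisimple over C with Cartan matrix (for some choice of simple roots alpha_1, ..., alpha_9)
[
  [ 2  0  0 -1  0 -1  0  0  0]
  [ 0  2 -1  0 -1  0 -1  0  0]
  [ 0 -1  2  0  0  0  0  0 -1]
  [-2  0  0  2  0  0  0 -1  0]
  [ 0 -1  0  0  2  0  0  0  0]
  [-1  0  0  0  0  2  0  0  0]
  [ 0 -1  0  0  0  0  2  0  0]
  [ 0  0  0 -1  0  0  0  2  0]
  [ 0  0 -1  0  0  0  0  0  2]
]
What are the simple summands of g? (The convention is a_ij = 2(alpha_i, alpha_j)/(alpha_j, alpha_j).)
D_5 ⊕ F_4

The diagram associated to this matrix has two connected components: the simple roots {alpha_2, alpha_3, alpha_5, alpha_7, alpha_9} form a chain of 3 nodes with a fork of two nodes at one end (D_5), and {alpha_1, alpha_4, alpha_6, alpha_8} form a chain of 4 nodes with a double edge between the middle two (F_4). A semisimple Lie algebra decomposes uniquely as the direct sum of simple ideals, one per connected component of its Dynkin diagram, so g ≅ D_5 ⊕ F_4 (dimension 45 + 52 = 97).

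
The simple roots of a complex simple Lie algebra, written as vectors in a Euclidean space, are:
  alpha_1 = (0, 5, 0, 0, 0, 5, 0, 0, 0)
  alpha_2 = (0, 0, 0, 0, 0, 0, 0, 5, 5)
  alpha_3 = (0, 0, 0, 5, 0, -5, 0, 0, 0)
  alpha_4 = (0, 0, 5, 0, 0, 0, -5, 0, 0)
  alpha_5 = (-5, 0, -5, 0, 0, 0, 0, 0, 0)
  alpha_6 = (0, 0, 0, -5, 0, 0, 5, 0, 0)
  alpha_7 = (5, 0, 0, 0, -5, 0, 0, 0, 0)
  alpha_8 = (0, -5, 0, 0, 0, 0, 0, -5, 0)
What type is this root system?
Compute the Cartan integers a_ij = 2(alpha_i, alpha_j)/(alpha_j, alpha_j); the resulting 8x8 Cartan matrix is
[[2, 0, -1, 0, 0, 0, 0, -1], [0, 2, 0, 0, 0, 0, 0, -1], [-1, 0, 2, 0, 0, -1, 0, 0], [0, 0, 0, 2, -1, -1, 0, 0], [0, 0, 0, -1, 2, 0, -1, 0], [0, 0, -1, -1, 0, 2, 0, 0], [0, 0, 0, 0, -1, 0, 2, 0], [-1, -1, 0, 0, 0, 0, 0, 2]].
All simple roots have the same length, so the diagram is simply laced. The associated Dynkin diagram is a chain of 8 nodes with single edges (A_8), so the type is A_8 (the algebra sl(9)).

type A_8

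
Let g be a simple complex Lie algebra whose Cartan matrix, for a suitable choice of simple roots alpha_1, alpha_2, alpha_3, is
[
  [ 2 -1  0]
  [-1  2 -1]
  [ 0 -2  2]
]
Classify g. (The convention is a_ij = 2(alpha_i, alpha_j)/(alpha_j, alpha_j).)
The matrix has rank 3 with 2's on the diagonal. Reading the off-diagonal entries as Dynkin edges (a single edge where a_ij = a_ji = -1; a double or triple edge where a_ij * a_ji = 2 or 3), the diagram is a chain of 3 nodes with a double edge at one end; the terminal node there is the unique long simple root (C_3). One simple-root ordering that puts it in standard form is (alpha_1, alpha_2, alpha_3). So the algebra is type C_3, i.e. sp(6).

C_3 (sp(6))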